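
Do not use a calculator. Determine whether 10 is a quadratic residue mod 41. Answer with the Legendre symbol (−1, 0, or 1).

Pull out 2: since 41 ≡ 1 (mod 8), (2/41) = +1.
Reciprocity: 5 ≡ 1 and 41 ≡ 1 (mod 4), so (5/41) = +(41/5).
Reduce top mod 5: now compute (1/5).
Reached (1/5) = 1. Collecting the sign flips along the way, the symbol is +1.

1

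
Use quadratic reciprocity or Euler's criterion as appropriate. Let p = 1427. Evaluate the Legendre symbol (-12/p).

-1

First reduce: -12 ≡ 1415 (mod 1427).
Reciprocity: 1415 ≡ 3 and 1427 ≡ 3 (mod 4), so (1415/1427) = −(1427/1415).
Reduce top mod 1415: now compute (12/1415).
Pull out 2^2: since 1415 ≡ 7 (mod 8), (2/1415) = +1, so (2/1415)^2 = +1.
Reciprocity: 3 ≡ 3 and 1415 ≡ 3 (mod 4), so (3/1415) = −(1415/3).
Reduce top mod 3: now compute (2/3).
Pull out 2: since 3 ≡ 3 (mod 8), (2/3) = -1.
Reached (1/3) = 1. Collecting the sign flips along the way, the symbol is -1.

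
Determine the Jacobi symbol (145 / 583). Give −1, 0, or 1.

Reciprocity: 145 ≡ 1 and 583 ≡ 3 (mod 4), so (145/583) = +(583/145).
Reduce top mod 145: now compute (3/145).
Reciprocity: 3 ≡ 3 and 145 ≡ 1 (mod 4), so (3/145) = +(145/3).
Reduce top mod 3: now compute (1/3).
Reached (1/3) = 1. Collecting the sign flips along the way, the symbol is +1.

1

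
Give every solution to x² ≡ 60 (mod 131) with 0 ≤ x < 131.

45, 86

Since 131 ≡ 3 (mod 4), a square root of 60 is 60^((131+1)/4) = 60^33 mod 131.
Repeated squaring: 60^2≡63, 60^4≡39, 60^8≡80, 60^16≡112, 60^32≡99 (mod 131).
60^33 = 60^(32+1) ≡ 45 (mod 131).
Check: 45² = 2025 ≡ 60 (mod 131). The two roots are 45 and 86.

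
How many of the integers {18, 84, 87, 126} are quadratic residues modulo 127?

(18/127) = +1 → QR.
(84/127) = +1 → QR.
(87/127) = +1 → QR.
(126/127) = -1 → non-residue.
Total quadratic residues among the 4: 3.

3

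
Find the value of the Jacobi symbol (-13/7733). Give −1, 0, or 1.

First reduce: -13 ≡ 7720 (mod 7733).
Pull out 2^3: since 7733 ≡ 5 (mod 8), (2/7733) = -1, so (2/7733)^3 = -1.
Reciprocity: 965 ≡ 1 and 7733 ≡ 1 (mod 4), so (965/7733) = +(7733/965).
Reduce top mod 965: now compute (13/965).
Reciprocity: 13 ≡ 1 and 965 ≡ 1 (mod 4), so (13/965) = +(965/13).
Reduce top mod 13: now compute (3/13).
Reciprocity: 3 ≡ 3 and 13 ≡ 1 (mod 4), so (3/13) = +(13/3).
Reduce top mod 3: now compute (1/3).
Reached (1/3) = 1. Collecting the sign flips along the way, the symbol is -1.

-1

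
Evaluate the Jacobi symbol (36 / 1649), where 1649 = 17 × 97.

Pull out 2^2: since 1649 ≡ 1 (mod 8), (2/1649) = +1, so (2/1649)^2 = +1.
Reciprocity: 9 ≡ 1 and 1649 ≡ 1 (mod 4), so (9/1649) = +(1649/9).
Reduce top mod 9: now compute (2/9).
Pull out 2: since 9 ≡ 1 (mod 8), (2/9) = +1.
Reached (1/9) = 1. Collecting the sign flips along the way, the symbol is +1.

1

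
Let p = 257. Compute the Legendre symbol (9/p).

1

Reciprocity: 9 ≡ 1 and 257 ≡ 1 (mod 4), so (9/257) = +(257/9).
Reduce top mod 9: now compute (5/9).
Reciprocity: 5 ≡ 1 and 9 ≡ 1 (mod 4), so (5/9) = +(9/5).
Reduce top mod 5: now compute (4/5).
Pull out 2^2: since 5 ≡ 5 (mod 8), (2/5) = -1, so (2/5)^2 = +1.
Reached (1/5) = 1. Collecting the sign flips along the way, the symbol is +1.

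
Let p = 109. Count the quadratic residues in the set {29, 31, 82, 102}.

(29/109) = +1 → QR.
(31/109) = +1 → QR.
(82/109) = +1 → QR.
(102/109) = +1 → QR.
Total quadratic residues among the 4: 4.

4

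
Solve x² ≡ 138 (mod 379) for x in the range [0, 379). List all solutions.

119, 260

Since 379 ≡ 3 (mod 4), a square root of 138 is 138^((379+1)/4) = 138^95 mod 379.
Repeated squaring: 138^2≡94, 138^4≡119, 138^8≡138, 138^16≡94, 138^32≡119, 138^64≡138 (mod 379).
138^95 = 138^(64+16+8+4+2+1) ≡ 119 (mod 379).
Check: 119² = 14161 ≡ 138 (mod 379). The two roots are 119 and 260.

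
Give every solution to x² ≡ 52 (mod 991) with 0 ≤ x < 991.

Since 991 ≡ 3 (mod 4), a square root of 52 is 52^((991+1)/4) = 52^248 mod 991.
Repeated squaring: 52^2≡722, 52^4≡18, 52^8≡324, 52^16≡921, 52^32≡936, 52^64≡52, 52^128≡722 (mod 991).
52^248 = 52^(128+64+32+16+8) ≡ 936 (mod 991).
Check: 936² = 876096 ≡ 52 (mod 991). The two roots are 55 and 936.

55, 936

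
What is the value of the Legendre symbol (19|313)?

1

Reciprocity: 19 ≡ 3 and 313 ≡ 1 (mod 4), so (19/313) = +(313/19).
Reduce top mod 19: now compute (9/19).
Reciprocity: 9 ≡ 1 and 19 ≡ 3 (mod 4), so (9/19) = +(19/9).
Reduce top mod 9: now compute (1/9).
Reached (1/9) = 1. Collecting the sign flips along the way, the symbol is +1.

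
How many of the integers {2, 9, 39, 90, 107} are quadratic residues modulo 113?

2

(2/113) = +1 → QR.
(9/113) = +1 → QR.
(39/113) = -1 → non-residue.
(90/113) = -1 → non-residue.
(107/113) = -1 → non-residue.
Total quadratic residues among the 5: 2.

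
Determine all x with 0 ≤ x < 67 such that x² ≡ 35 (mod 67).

13, 54

Since 67 ≡ 3 (mod 4), a square root of 35 is 35^((67+1)/4) = 35^17 mod 67.
Repeated squaring: 35^2≡19, 35^4≡26, 35^8≡6, 35^16≡36 (mod 67).
35^17 = 35^(16+1) ≡ 54 (mod 67).
Check: 54² = 2916 ≡ 35 (mod 67). The two roots are 13 and 54.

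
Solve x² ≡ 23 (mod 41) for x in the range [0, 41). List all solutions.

41 ≡ 1 (mod 4), so we find a root by search.
Trying successive values, 8² = 64 ≡ 23 (mod 41). The other root is 41 − 8 = 33.

8, 33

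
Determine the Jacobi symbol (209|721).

Reciprocity: 209 ≡ 1 and 721 ≡ 1 (mod 4), so (209/721) = +(721/209).
Reduce top mod 209: now compute (94/209).
Pull out 2: since 209 ≡ 1 (mod 8), (2/209) = +1.
Reciprocity: 47 ≡ 3 and 209 ≡ 1 (mod 4), so (47/209) = +(209/47).
Reduce top mod 47: now compute (21/47).
Reciprocity: 21 ≡ 1 and 47 ≡ 3 (mod 4), so (21/47) = +(47/21).
Reduce top mod 21: now compute (5/21).
Reciprocity: 5 ≡ 1 and 21 ≡ 1 (mod 4), so (5/21) = +(21/5).
Reduce top mod 5: now compute (1/5).
Reached (1/5) = 1. Collecting the sign flips along the way, the symbol is +1.

1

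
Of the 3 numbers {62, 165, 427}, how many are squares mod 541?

0

(62/541) = -1 → non-residue.
(165/541) = -1 → non-residue.
(427/541) = -1 → non-residue.
Total quadratic residues among the 3: 0.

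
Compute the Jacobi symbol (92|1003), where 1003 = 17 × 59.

1

Pull out 2^2: since 1003 ≡ 3 (mod 8), (2/1003) = -1, so (2/1003)^2 = +1.
Reciprocity: 23 ≡ 3 and 1003 ≡ 3 (mod 4), so (23/1003) = −(1003/23).
Reduce top mod 23: now compute (14/23).
Pull out 2: since 23 ≡ 7 (mod 8), (2/23) = +1.
Reciprocity: 7 ≡ 3 and 23 ≡ 3 (mod 4), so (7/23) = −(23/7).
Reduce top mod 7: now compute (2/7).
Pull out 2: since 7 ≡ 7 (mod 8), (2/7) = +1.
Reached (1/7) = 1. Collecting the sign flips along the way, the symbol is +1.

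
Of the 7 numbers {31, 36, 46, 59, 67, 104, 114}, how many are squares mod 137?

2

(31/137) = -1 → non-residue.
(36/137) = +1 → QR.
(46/137) = -1 → non-residue.
(59/137) = +1 → QR.
(67/137) = -1 → non-residue.
(104/137) = -1 → non-residue.
(114/137) = -1 → non-residue.
Total quadratic residues among the 7: 2.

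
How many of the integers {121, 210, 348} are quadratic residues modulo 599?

1

(121/599) = +1 → QR.
(210/599) = -1 → non-residue.
(348/599) = -1 → non-residue.
Total quadratic residues among the 3: 1.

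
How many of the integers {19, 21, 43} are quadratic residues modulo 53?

1

(19/53) = -1 → non-residue.
(21/53) = -1 → non-residue.
(43/53) = +1 → QR.
Total quadratic residues among the 3: 1.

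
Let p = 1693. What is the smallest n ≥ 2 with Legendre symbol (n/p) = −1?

2

(2/1693) = −1, so 2 is the smallest positive non-residue mod 1693.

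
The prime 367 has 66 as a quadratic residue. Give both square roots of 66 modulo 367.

Since 367 ≡ 3 (mod 4), a square root of 66 is 66^((367+1)/4) = 66^92 mod 367.
Repeated squaring: 66^2≡319, 66^4≡102, 66^8≡128, 66^16≡236, 66^32≡279, 66^64≡37 (mod 367).
66^92 = 66^(64+16+8+4) ≡ 112 (mod 367).
Check: 112² = 12544 ≡ 66 (mod 367). The two roots are 112 and 255.

112, 255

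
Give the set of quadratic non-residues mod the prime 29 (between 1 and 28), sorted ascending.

2, 3, 8, 10, 11, 12, 14, 15, 17, 18, 19, 21, 26, 27

Square k = 1,…,14 (k and 29−k give the same square):
1²=1, 2²=4, 3²=9, 4²=16, 5²=25, 6²≡7, 7²≡20, 8²≡6, 9²≡23, 10²≡13, 11²≡5, 12²≡28, 13²≡24, 14²≡22 (mod 29).
The residues are {1, 4, 5, 6, 7, 9, 13, 16, 20, 22, 23, 24, 25, 28}; the non-residues are the remaining 14 nonzero classes.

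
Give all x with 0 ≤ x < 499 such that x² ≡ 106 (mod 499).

51, 448

Since 499 ≡ 3 (mod 4), a square root of 106 is 106^((499+1)/4) = 106^125 mod 499.
Repeated squaring: 106^2≡258, 106^4≡197, 106^8≡386, 106^16≡294, 106^32≡109, 106^64≡404 (mod 499).
106^125 = 106^(64+32+16+8+4+1) ≡ 51 (mod 499).
Check: 51² = 2601 ≡ 106 (mod 499). The two roots are 51 and 448.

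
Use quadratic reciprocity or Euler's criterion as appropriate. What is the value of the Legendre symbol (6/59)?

Pull out 2: since 59 ≡ 3 (mod 8), (2/59) = -1.
Reciprocity: 3 ≡ 3 and 59 ≡ 3 (mod 4), so (3/59) = −(59/3).
Reduce top mod 3: now compute (2/3).
Pull out 2: since 3 ≡ 3 (mod 8), (2/3) = -1.
Reached (1/3) = 1. Collecting the sign flips along the way, the symbol is -1.

-1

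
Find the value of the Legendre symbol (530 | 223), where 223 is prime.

Euler's criterion: (530/223) ≡ 84^111 (mod 223).
84^2 ≡ 143 (mod 223)
84^4 ≡ 156 (mod 223)
84^8 ≡ 29 (mod 223)
84^16 ≡ 172 (mod 223)
84^32 ≡ 148 (mod 223)
84^64 ≡ 50 (mod 223)
84^111 = 84^(64+32+8+4+2+1) ≡ 222 (mod 223).
Result is 222 ≡ −1, so (530/223) = −1.

-1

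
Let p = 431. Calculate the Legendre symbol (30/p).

1

Pull out 2: since 431 ≡ 7 (mod 8), (2/431) = +1.
Reciprocity: 15 ≡ 3 and 431 ≡ 3 (mod 4), so (15/431) = −(431/15).
Reduce top mod 15: now compute (11/15).
Reciprocity: 11 ≡ 3 and 15 ≡ 3 (mod 4), so (11/15) = −(15/11).
Reduce top mod 11: now compute (4/11).
Pull out 2^2: since 11 ≡ 3 (mod 8), (2/11) = -1, so (2/11)^2 = +1.
Reached (1/11) = 1. Collecting the sign flips along the way, the symbol is +1.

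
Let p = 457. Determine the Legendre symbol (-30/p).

-1

Euler's criterion: (-30/457) ≡ 427^228 (mod 457).
427^2 ≡ 443 (mod 457)
427^4 ≡ 196 (mod 457)
427^8 ≡ 28 (mod 457)
427^16 ≡ 327 (mod 457)
427^32 ≡ 448 (mod 457)
427^64 ≡ 81 (mod 457)
427^128 ≡ 163 (mod 457)
427^228 = 427^(128+64+32+4) ≡ 456 (mod 457).
Result is 456 ≡ −1, so (-30/457) = −1.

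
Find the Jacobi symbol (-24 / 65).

First reduce: -24 ≡ 41 (mod 65).
Reciprocity: 41 ≡ 1 and 65 ≡ 1 (mod 4), so (41/65) = +(65/41).
Reduce top mod 41: now compute (24/41).
Pull out 2^3: since 41 ≡ 1 (mod 8), (2/41) = +1, so (2/41)^3 = +1.
Reciprocity: 3 ≡ 3 and 41 ≡ 1 (mod 4), so (3/41) = +(41/3).
Reduce top mod 3: now compute (2/3).
Pull out 2: since 3 ≡ 3 (mod 8), (2/3) = -1.
Reached (1/3) = 1. Collecting the sign flips along the way, the symbol is -1.

-1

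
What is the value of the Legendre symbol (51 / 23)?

Euler's criterion: (51/23) ≡ 5^11 (mod 23).
5^2 ≡ 2 (mod 23)
5^4 ≡ 4 (mod 23)
5^8 ≡ 16 (mod 23)
5^11 = 5^(8+2+1) ≡ 22 (mod 23).
Result is 22 ≡ −1, so (51/23) = −1.

-1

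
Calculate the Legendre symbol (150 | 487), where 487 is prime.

-1

Euler's criterion: (150/487) ≡ 150^243 (mod 487).
150^2 ≡ 98 (mod 487)
150^4 ≡ 351 (mod 487)
150^8 ≡ 477 (mod 487)
150^16 ≡ 100 (mod 487)
150^32 ≡ 260 (mod 487)
150^64 ≡ 394 (mod 487)
150^128 ≡ 370 (mod 487)
150^243 = 150^(128+64+32+16+2+1) ≡ 486 (mod 487).
Result is 486 ≡ −1, so (150/487) = −1.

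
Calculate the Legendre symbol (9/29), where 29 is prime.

Reciprocity: 9 ≡ 1 and 29 ≡ 1 (mod 4), so (9/29) = +(29/9).
Reduce top mod 9: now compute (2/9).
Pull out 2: since 9 ≡ 1 (mod 8), (2/9) = +1.
Reached (1/9) = 1. Collecting the sign flips along the way, the symbol is +1.

1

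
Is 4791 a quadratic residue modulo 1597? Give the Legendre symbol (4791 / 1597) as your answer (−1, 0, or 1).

First reduce: 4791 ≡ 0 (mod 1597).
Top reduces to 0: gcd > 1, so the symbol is 0.

0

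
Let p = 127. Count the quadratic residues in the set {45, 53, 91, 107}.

(45/127) = -1 → non-residue.
(53/127) = -1 → non-residue.
(91/127) = -1 → non-residue.
(107/127) = +1 → QR.
Total quadratic residues among the 4: 1.

1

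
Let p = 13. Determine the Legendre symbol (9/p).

Reciprocity: 9 ≡ 1 and 13 ≡ 1 (mod 4), so (9/13) = +(13/9).
Reduce top mod 9: now compute (4/9).
Pull out 2^2: since 9 ≡ 1 (mod 8), (2/9) = +1, so (2/9)^2 = +1.
Reached (1/9) = 1. Collecting the sign flips along the way, the symbol is +1.

1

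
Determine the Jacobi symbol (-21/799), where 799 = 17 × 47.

First reduce: -21 ≡ 778 (mod 799).
Pull out 2: since 799 ≡ 7 (mod 8), (2/799) = +1.
Reciprocity: 389 ≡ 1 and 799 ≡ 3 (mod 4), so (389/799) = +(799/389).
Reduce top mod 389: now compute (21/389).
Reciprocity: 21 ≡ 1 and 389 ≡ 1 (mod 4), so (21/389) = +(389/21).
Reduce top mod 21: now compute (11/21).
Reciprocity: 11 ≡ 3 and 21 ≡ 1 (mod 4), so (11/21) = +(21/11).
Reduce top mod 11: now compute (10/11).
Pull out 2: since 11 ≡ 3 (mod 8), (2/11) = -1.
Reciprocity: 5 ≡ 1 and 11 ≡ 3 (mod 4), so (5/11) = +(11/5).
Reduce top mod 5: now compute (1/5).
Reached (1/5) = 1. Collecting the sign flips along the way, the symbol is -1.

-1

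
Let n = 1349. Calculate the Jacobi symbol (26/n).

Pull out 2: since 1349 ≡ 5 (mod 8), (2/1349) = -1.
Reciprocity: 13 ≡ 1 and 1349 ≡ 1 (mod 4), so (13/1349) = +(1349/13).
Reduce top mod 13: now compute (10/13).
Pull out 2: since 13 ≡ 5 (mod 8), (2/13) = -1.
Reciprocity: 5 ≡ 1 and 13 ≡ 1 (mod 4), so (5/13) = +(13/5).
Reduce top mod 5: now compute (3/5).
Reciprocity: 3 ≡ 3 and 5 ≡ 1 (mod 4), so (3/5) = +(5/3).
Reduce top mod 3: now compute (2/3).
Pull out 2: since 3 ≡ 3 (mod 8), (2/3) = -1.
Reached (1/3) = 1. Collecting the sign flips along the way, the symbol is -1.

-1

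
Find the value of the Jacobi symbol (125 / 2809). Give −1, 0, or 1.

Reciprocity: 125 ≡ 1 and 2809 ≡ 1 (mod 4), so (125/2809) = +(2809/125).
Reduce top mod 125: now compute (59/125).
Reciprocity: 59 ≡ 3 and 125 ≡ 1 (mod 4), so (59/125) = +(125/59).
Reduce top mod 59: now compute (7/59).
Reciprocity: 7 ≡ 3 and 59 ≡ 3 (mod 4), so (7/59) = −(59/7).
Reduce top mod 7: now compute (3/7).
Reciprocity: 3 ≡ 3 and 7 ≡ 3 (mod 4), so (3/7) = −(7/3).
Reduce top mod 3: now compute (1/3).
Reached (1/3) = 1. Collecting the sign flips along the way, the symbol is +1.

1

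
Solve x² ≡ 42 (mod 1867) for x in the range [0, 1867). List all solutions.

570, 1297

Since 1867 ≡ 3 (mod 4), a square root of 42 is 42^((1867+1)/4) = 42^467 mod 1867.
Repeated squaring: 42^2≡1764, 42^4≡1274, 42^8≡653, 42^16≡733, 42^32≡1460, 42^64≡1353, 42^128≡949, 42^256≡707 (mod 1867).
42^467 = 42^(256+128+64+16+2+1) ≡ 570 (mod 1867).
Check: 570² = 324900 ≡ 42 (mod 1867). The two roots are 570 and 1297.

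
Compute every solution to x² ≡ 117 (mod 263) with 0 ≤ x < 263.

88, 175

Since 263 ≡ 3 (mod 4), a square root of 117 is 117^((263+1)/4) = 117^66 mod 263.
Repeated squaring: 117^2≡13, 117^4≡169, 117^8≡157, 117^16≡190, 117^32≡69, 117^64≡27 (mod 263).
117^66 = 117^(64+2) ≡ 88 (mod 263).
Check: 88² = 7744 ≡ 117 (mod 263). The two roots are 88 and 175.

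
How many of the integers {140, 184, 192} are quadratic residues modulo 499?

1

(140/499) = -1 → non-residue.
(184/499) = +1 → QR.
(192/499) = -1 → non-residue.
Total quadratic residues among the 3: 1.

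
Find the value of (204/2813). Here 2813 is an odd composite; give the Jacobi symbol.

-1

Pull out 2^2: since 2813 ≡ 5 (mod 8), (2/2813) = -1, so (2/2813)^2 = +1.
Reciprocity: 51 ≡ 3 and 2813 ≡ 1 (mod 4), so (51/2813) = +(2813/51).
Reduce top mod 51: now compute (8/51).
Pull out 2^3: since 51 ≡ 3 (mod 8), (2/51) = -1, so (2/51)^3 = -1.
Reached (1/51) = 1. Collecting the sign flips along the way, the symbol is -1.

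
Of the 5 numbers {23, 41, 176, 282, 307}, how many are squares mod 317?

3

(23/317) = +1 → QR.
(41/317) = -1 → non-residue.
(176/317) = +1 → QR.
(282/317) = -1 → non-residue.
(307/317) = +1 → QR.
Total quadratic residues among the 5: 3.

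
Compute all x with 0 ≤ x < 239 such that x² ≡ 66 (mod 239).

117, 122

Since 239 ≡ 3 (mod 4), a square root of 66 is 66^((239+1)/4) = 66^60 mod 239.
Repeated squaring: 66^2≡54, 66^4≡48, 66^8≡153, 66^16≡226, 66^32≡169 (mod 239).
66^60 = 66^(32+16+8+4) ≡ 122 (mod 239).
Check: 122² = 14884 ≡ 66 (mod 239). The two roots are 117 and 122.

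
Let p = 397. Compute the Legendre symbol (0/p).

0

Top reduces to 0: gcd > 1, so the symbol is 0.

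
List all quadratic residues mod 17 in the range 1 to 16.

Square k = 1,…,8 (k and 17−k give the same square):
1²=1, 2²=4, 3²=9, 4²=16, 5²≡8, 6²≡2, 7²≡15, 8²≡13 (mod 17).
So the quadratic residues mod 17 are {1, 2, 4, 8, 9, 13, 15, 16}.

1,2,4,8,9,13,15,16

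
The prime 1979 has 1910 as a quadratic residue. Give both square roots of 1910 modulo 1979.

747, 1232

Since 1979 ≡ 3 (mod 4), a square root of 1910 is 1910^((1979+1)/4) = 1910^495 mod 1979.
Repeated squaring: 1910^2≡803, 1910^4≡1634, 1910^8≡285, 1910^16≡86, 1910^32≡1459, 1910^64≡1256, 1910^128≡273, 1910^256≡1306 (mod 1979).
1910^495 = 1910^(256+128+64+32+8+4+2+1) ≡ 1232 (mod 1979).
Check: 1232² = 1517824 ≡ 1910 (mod 1979). The two roots are 747 and 1232.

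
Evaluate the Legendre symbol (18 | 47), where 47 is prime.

1

Euler's criterion: (18/47) ≡ 18^23 (mod 47).
18^2 ≡ 42 (mod 47)
18^4 ≡ 25 (mod 47)
18^8 ≡ 14 (mod 47)
18^16 ≡ 8 (mod 47)
18^23 = 18^(16+4+2+1) ≡ 1 (mod 47).
Result is 1, so (18/47) = 1.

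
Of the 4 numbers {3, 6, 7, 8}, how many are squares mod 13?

1

(3/13) = +1 → QR.
(6/13) = -1 → non-residue.
(7/13) = -1 → non-residue.
(8/13) = -1 → non-residue.
Total quadratic residues among the 4: 1.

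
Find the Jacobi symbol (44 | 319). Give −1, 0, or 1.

Pull out 2^2: since 319 ≡ 7 (mod 8), (2/319) = +1, so (2/319)^2 = +1.
Reciprocity: 11 ≡ 3 and 319 ≡ 3 (mod 4), so (11/319) = −(319/11).
Reduce top mod 11: now compute (0/11).
Top reduces to 0: gcd > 1, so the symbol is 0.

0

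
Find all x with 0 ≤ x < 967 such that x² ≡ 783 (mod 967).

Since 967 ≡ 3 (mod 4), a square root of 783 is 783^((967+1)/4) = 783^242 mod 967.
Repeated squaring: 783^2≡11, 783^4≡121, 783^8≡136, 783^16≡123, 783^32≡624, 783^64≡642, 783^128≡222 (mod 967).
783^242 = 783^(128+64+32+16+2) ≡ 398 (mod 967).
Check: 398² = 158404 ≡ 783 (mod 967). The two roots are 398 and 569.

398, 569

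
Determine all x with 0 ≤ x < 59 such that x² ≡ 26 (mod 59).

12, 47

Since 59 ≡ 3 (mod 4), a square root of 26 is 26^((59+1)/4) = 26^15 mod 59.
Repeated squaring: 26^2≡27, 26^4≡21, 26^8≡28 (mod 59).
26^15 = 26^(8+4+2+1) ≡ 12 (mod 59).
Check: 12² = 144 ≡ 26 (mod 59). The two roots are 12 and 47.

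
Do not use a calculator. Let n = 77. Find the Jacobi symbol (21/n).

0

Reciprocity: 21 ≡ 1 and 77 ≡ 1 (mod 4), so (21/77) = +(77/21).
Reduce top mod 21: now compute (14/21).
Pull out 2: since 21 ≡ 5 (mod 8), (2/21) = -1.
Reciprocity: 7 ≡ 3 and 21 ≡ 1 (mod 4), so (7/21) = +(21/7).
Reduce top mod 7: now compute (0/7).
Top reduces to 0: gcd > 1, so the symbol is 0.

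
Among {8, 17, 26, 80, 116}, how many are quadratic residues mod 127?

3

(8/127) = +1 → QR.
(17/127) = +1 → QR.
(26/127) = +1 → QR.
(80/127) = -1 → non-residue.
(116/127) = -1 → non-residue.
Total quadratic residues among the 5: 3.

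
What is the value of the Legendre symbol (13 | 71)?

Reciprocity: 13 ≡ 1 and 71 ≡ 3 (mod 4), so (13/71) = +(71/13).
Reduce top mod 13: now compute (6/13).
Pull out 2: since 13 ≡ 5 (mod 8), (2/13) = -1.
Reciprocity: 3 ≡ 3 and 13 ≡ 1 (mod 4), so (3/13) = +(13/3).
Reduce top mod 3: now compute (1/3).
Reached (1/3) = 1. Collecting the sign flips along the way, the symbol is -1.

-1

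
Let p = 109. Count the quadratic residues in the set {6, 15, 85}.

1

(6/109) = -1 → non-residue.
(15/109) = +1 → QR.
(85/109) = -1 → non-residue.
Total quadratic residues among the 3: 1.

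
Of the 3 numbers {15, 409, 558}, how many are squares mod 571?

1

(15/571) = -1 → non-residue.
(409/571) = +1 → QR.
(558/571) = -1 → non-residue.
Total quadratic residues among the 3: 1.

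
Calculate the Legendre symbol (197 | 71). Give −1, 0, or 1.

First reduce: 197 ≡ 55 (mod 71).
Reciprocity: 55 ≡ 3 and 71 ≡ 3 (mod 4), so (55/71) = −(71/55).
Reduce top mod 55: now compute (16/55).
Pull out 2^4: since 55 ≡ 7 (mod 8), (2/55) = +1, so (2/55)^4 = +1.
Reached (1/55) = 1. Collecting the sign flips along the way, the symbol is -1.

-1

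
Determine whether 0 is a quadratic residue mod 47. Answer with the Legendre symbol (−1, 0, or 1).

Top reduces to 0: gcd > 1, so the symbol is 0.

0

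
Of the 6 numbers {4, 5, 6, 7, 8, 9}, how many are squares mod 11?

3

(4/11) = +1 → QR.
(5/11) = +1 → QR.
(6/11) = -1 → non-residue.
(7/11) = -1 → non-residue.
(8/11) = -1 → non-residue.
(9/11) = +1 → QR.
Total quadratic residues among the 6: 3.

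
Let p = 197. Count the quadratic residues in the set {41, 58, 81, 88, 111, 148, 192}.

4

(41/197) = +1 → QR.
(58/197) = -1 → non-residue.
(81/197) = +1 → QR.
(88/197) = +1 → QR.
(111/197) = -1 → non-residue.
(148/197) = +1 → QR.
(192/197) = -1 → non-residue.
Total quadratic residues among the 7: 4.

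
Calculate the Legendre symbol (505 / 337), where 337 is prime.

Euler's criterion: (505/337) ≡ 168^168 (mod 337).
168^2 ≡ 253 (mod 337)
168^4 ≡ 316 (mod 337)
168^8 ≡ 104 (mod 337)
168^16 ≡ 32 (mod 337)
168^32 ≡ 13 (mod 337)
168^64 ≡ 169 (mod 337)
168^128 ≡ 253 (mod 337)
168^168 = 168^(128+32+8) ≡ 1 (mod 337).
Result is 1, so (505/337) = 1.

1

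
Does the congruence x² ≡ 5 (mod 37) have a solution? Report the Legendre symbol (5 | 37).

Euler's criterion: (5/37) ≡ 5^18 (mod 37).
5^2 ≡ 25 (mod 37)
5^4 ≡ 33 (mod 37)
5^8 ≡ 16 (mod 37)
5^16 ≡ 34 (mod 37)
5^18 = 5^(16+2) ≡ 36 (mod 37).
Result is 36 ≡ −1, so (5/37) = −1.

-1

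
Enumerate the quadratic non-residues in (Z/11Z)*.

Square k = 1,…,5 (k and 11−k give the same square):
1²=1, 2²=4, 3²=9, 4²≡5, 5²≡3 (mod 11).
The residues are {1, 3, 4, 5, 9}; the non-residues are the remaining 5 nonzero classes.

2 6 7 8 10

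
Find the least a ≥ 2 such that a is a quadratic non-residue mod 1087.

(2/1087) = +1, so 2 is a residue.
(3/1087) = −1, so 3 is the smallest positive non-residue mod 1087.

3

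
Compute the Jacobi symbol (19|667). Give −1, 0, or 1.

1

Reciprocity: 19 ≡ 3 and 667 ≡ 3 (mod 4), so (19/667) = −(667/19).
Reduce top mod 19: now compute (2/19).
Pull out 2: since 19 ≡ 3 (mod 8), (2/19) = -1.
Reached (1/19) = 1. Collecting the sign flips along the way, the symbol is +1.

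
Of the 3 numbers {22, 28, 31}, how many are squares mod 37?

(22/37) = -1 → non-residue.
(28/37) = +1 → QR.
(31/37) = -1 → non-residue.
Total quadratic residues among the 3: 1.

1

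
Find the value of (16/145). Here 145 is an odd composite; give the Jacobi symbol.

Pull out 2^4: since 145 ≡ 1 (mod 8), (2/145) = +1, so (2/145)^4 = +1.
Reached (1/145) = 1. Collecting the sign flips along the way, the symbol is +1.

1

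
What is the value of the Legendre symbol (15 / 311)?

Euler's criterion: (15/311) ≡ 15^155 (mod 311).
15^2 ≡ 225 (mod 311)
15^4 ≡ 243 (mod 311)
15^8 ≡ 270 (mod 311)
15^16 ≡ 126 (mod 311)
15^32 ≡ 15 (mod 311)
15^64 ≡ 225 (mod 311)
15^128 ≡ 243 (mod 311)
15^155 = 15^(128+16+8+2+1) ≡ 1 (mod 311).
Result is 1, so (15/311) = 1.

1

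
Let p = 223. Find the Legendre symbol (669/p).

0

First reduce: 669 ≡ 0 (mod 223).
Top reduces to 0: gcd > 1, so the symbol is 0.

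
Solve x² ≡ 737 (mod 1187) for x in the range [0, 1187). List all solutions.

438, 749

Since 1187 ≡ 3 (mod 4), a square root of 737 is 737^((1187+1)/4) = 737^297 mod 1187.
Repeated squaring: 737^2≡710, 737^4≡812, 737^8≡559, 737^16≡300, 737^32≡975, 737^64≡1025, 737^128≡130, 737^256≡282 (mod 1187).
737^297 = 737^(256+32+8+1) ≡ 749 (mod 1187).
Check: 749² = 561001 ≡ 737 (mod 1187). The two roots are 438 and 749.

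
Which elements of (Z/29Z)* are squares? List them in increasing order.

Square k = 1,…,14 (k and 29−k give the same square):
1²=1, 2²=4, 3²=9, 4²=16, 5²=25, 6²≡7, 7²≡20, 8²≡6, 9²≡23, 10²≡13, 11²≡5, 12²≡28, 13²≡24, 14²≡22 (mod 29).
So the quadratic residues mod 29 are {1, 4, 5, 6, 7, 9, 13, 16, 20, 22, 23, 24, 25, 28}.

1, 4, 5, 6, 7, 9, 13, 16, 20, 22, 23, 24, 25, 28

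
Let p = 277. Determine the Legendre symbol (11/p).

-1

Euler's criterion: (11/277) ≡ 11^138 (mod 277).
11^2 ≡ 121 (mod 277)
11^4 ≡ 237 (mod 277)
11^8 ≡ 215 (mod 277)
11^16 ≡ 243 (mod 277)
11^32 ≡ 48 (mod 277)
11^64 ≡ 88 (mod 277)
11^128 ≡ 265 (mod 277)
11^138 = 11^(128+8+2) ≡ 276 (mod 277).
Result is 276 ≡ −1, so (11/277) = −1.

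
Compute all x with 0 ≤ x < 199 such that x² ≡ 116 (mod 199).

64, 135

Since 199 ≡ 3 (mod 4), a square root of 116 is 116^((199+1)/4) = 116^50 mod 199.
Repeated squaring: 116^2≡123, 116^4≡5, 116^8≡25, 116^16≡28, 116^32≡187 (mod 199).
116^50 = 116^(32+16+2) ≡ 64 (mod 199).
Check: 64² = 4096 ≡ 116 (mod 199). The two roots are 64 and 135.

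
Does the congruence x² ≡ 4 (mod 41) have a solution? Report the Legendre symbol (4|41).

1

Euler's criterion: (4/41) ≡ 4^20 (mod 41).
4^2 ≡ 16 (mod 41)
4^4 ≡ 10 (mod 41)
4^8 ≡ 18 (mod 41)
4^16 ≡ 37 (mod 41)
4^20 = 4^(16+4) ≡ 1 (mod 41).
Result is 1, so (4/41) = 1.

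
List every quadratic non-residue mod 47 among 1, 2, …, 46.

5 10 11 13 15 19 20 22 23 26 29 30 31 33 35 38 39 40 41 43 44 45 46

Square k = 1,…,23 (k and 47−k give the same square):
1²=1, 2²=4, 3²=9, 4²=16, 5²=25, 6²=36, 7²≡2, 8²≡17, 9²≡34, 10²≡6, 11²≡27, 12²≡3, 13²≡28, 14²≡8, 15²≡37, 16²≡21, 17²≡7, 18²≡42, 19²≡32, 20²≡24, 21²≡18, 22²≡14, 23²≡12 (mod 47).
The residues are {1, 2, 3, 4, 6, 7, 8, 9, 12, 14, 16, 17, 18, 21, 24, 25, 27, 28, 32, 34, 36, 37, 42}; the non-residues are the remaining 23 nonzero classes.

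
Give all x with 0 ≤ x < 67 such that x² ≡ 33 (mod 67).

10, 57

Since 67 ≡ 3 (mod 4), a square root of 33 is 33^((67+1)/4) = 33^17 mod 67.
Repeated squaring: 33^2≡17, 33^4≡21, 33^8≡39, 33^16≡47 (mod 67).
33^17 = 33^(16+1) ≡ 10 (mod 67).
Check: 10² = 100 ≡ 33 (mod 67). The two roots are 10 and 57.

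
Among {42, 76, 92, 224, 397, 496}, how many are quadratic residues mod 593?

(42/593) = +1 → QR.
(76/593) = +1 → QR.
(92/593) = +1 → QR.
(224/593) = -1 → non-residue.
(397/593) = +1 → QR.
(496/593) = +1 → QR.
Total quadratic residues among the 6: 5.

5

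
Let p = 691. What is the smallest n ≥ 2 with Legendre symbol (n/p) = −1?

2

(2/691) = −1, so 2 is the smallest positive non-residue mod 691.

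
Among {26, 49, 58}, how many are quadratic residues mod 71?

(26/71) = -1 → non-residue.
(49/71) = +1 → QR.
(58/71) = +1 → QR.
Total quadratic residues among the 3: 2.

2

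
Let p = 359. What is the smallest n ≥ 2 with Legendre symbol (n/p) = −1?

(2/359) = +1, so 2 is a residue.
(3/359) = +1, so 3 is a residue.
(4/359) = +1, so 4 is a residue.
(5/359) = +1, so 5 is a residue.
(6/359) = +1, so 6 is a residue.
(7/359) = −1, so 7 is the smallest positive non-residue mod 359.

7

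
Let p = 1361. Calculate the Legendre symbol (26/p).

1

Pull out 2: since 1361 ≡ 1 (mod 8), (2/1361) = +1.
Reciprocity: 13 ≡ 1 and 1361 ≡ 1 (mod 4), so (13/1361) = +(1361/13).
Reduce top mod 13: now compute (9/13).
Reciprocity: 9 ≡ 1 and 13 ≡ 1 (mod 4), so (9/13) = +(13/9).
Reduce top mod 9: now compute (4/9).
Pull out 2^2: since 9 ≡ 1 (mod 8), (2/9) = +1, so (2/9)^2 = +1.
Reached (1/9) = 1. Collecting the sign flips along the way, the symbol is +1.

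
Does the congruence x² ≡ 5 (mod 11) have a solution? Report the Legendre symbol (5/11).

Euler's criterion: (5/11) ≡ 5^5 (mod 11).
5^2 ≡ 3 (mod 11)
5^4 ≡ 9 (mod 11)
5^5 = 5^(4+1) ≡ 1 (mod 11).
Result is 1, so (5/11) = 1.

1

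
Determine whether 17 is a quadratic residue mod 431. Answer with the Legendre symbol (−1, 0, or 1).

-1

Euler's criterion: (17/431) ≡ 17^215 (mod 431).
17^2 ≡ 289 (mod 431)
17^4 ≡ 338 (mod 431)
17^8 ≡ 29 (mod 431)
17^16 ≡ 410 (mod 431)
17^32 ≡ 10 (mod 431)
17^64 ≡ 100 (mod 431)
17^128 ≡ 87 (mod 431)
17^215 = 17^(128+64+16+4+2+1) ≡ 430 (mod 431).
Result is 430 ≡ −1, so (17/431) = −1.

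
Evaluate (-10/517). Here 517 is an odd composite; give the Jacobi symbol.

1

First reduce: -10 ≡ 507 (mod 517).
Reciprocity: 507 ≡ 3 and 517 ≡ 1 (mod 4), so (507/517) = +(517/507).
Reduce top mod 507: now compute (10/507).
Pull out 2: since 507 ≡ 3 (mod 8), (2/507) = -1.
Reciprocity: 5 ≡ 1 and 507 ≡ 3 (mod 4), so (5/507) = +(507/5).
Reduce top mod 5: now compute (2/5).
Pull out 2: since 5 ≡ 5 (mod 8), (2/5) = -1.
Reached (1/5) = 1. Collecting the sign flips along the way, the symbol is +1.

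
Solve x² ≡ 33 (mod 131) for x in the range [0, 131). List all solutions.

Since 131 ≡ 3 (mod 4), a square root of 33 is 33^((131+1)/4) = 33^33 mod 131.
Repeated squaring: 33^2≡41, 33^4≡109, 33^8≡91, 33^16≡28, 33^32≡129 (mod 131).
33^33 = 33^(32+1) ≡ 65 (mod 131).
Check: 65² = 4225 ≡ 33 (mod 131). The two roots are 65 and 66.

65, 66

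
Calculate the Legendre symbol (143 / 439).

1

Reciprocity: 143 ≡ 3 and 439 ≡ 3 (mod 4), so (143/439) = −(439/143).
Reduce top mod 143: now compute (10/143).
Pull out 2: since 143 ≡ 7 (mod 8), (2/143) = +1.
Reciprocity: 5 ≡ 1 and 143 ≡ 3 (mod 4), so (5/143) = +(143/5).
Reduce top mod 5: now compute (3/5).
Reciprocity: 3 ≡ 3 and 5 ≡ 1 (mod 4), so (3/5) = +(5/3).
Reduce top mod 3: now compute (2/3).
Pull out 2: since 3 ≡ 3 (mod 8), (2/3) = -1.
Reached (1/3) = 1. Collecting the sign flips along the way, the symbol is +1.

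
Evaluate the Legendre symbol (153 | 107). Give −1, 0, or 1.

First reduce: 153 ≡ 46 (mod 107).
Pull out 2: since 107 ≡ 3 (mod 8), (2/107) = -1.
Reciprocity: 23 ≡ 3 and 107 ≡ 3 (mod 4), so (23/107) = −(107/23).
Reduce top mod 23: now compute (15/23).
Reciprocity: 15 ≡ 3 and 23 ≡ 3 (mod 4), so (15/23) = −(23/15).
Reduce top mod 15: now compute (8/15).
Pull out 2^3: since 15 ≡ 7 (mod 8), (2/15) = +1, so (2/15)^3 = +1.
Reached (1/15) = 1. Collecting the sign flips along the way, the symbol is -1.

-1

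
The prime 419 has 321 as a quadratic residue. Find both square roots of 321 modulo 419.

166, 253

Since 419 ≡ 3 (mod 4), a square root of 321 is 321^((419+1)/4) = 321^105 mod 419.
Repeated squaring: 321^2≡386, 321^4≡251, 321^8≡151, 321^16≡175, 321^32≡38, 321^64≡187 (mod 419).
321^105 = 321^(64+32+8+1) ≡ 166 (mod 419).
Check: 166² = 27556 ≡ 321 (mod 419). The two roots are 166 and 253.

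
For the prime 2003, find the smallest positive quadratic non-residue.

2

(2/2003) = −1, so 2 is the smallest positive non-residue mod 2003.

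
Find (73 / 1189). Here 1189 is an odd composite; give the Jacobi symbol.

-1

Reciprocity: 73 ≡ 1 and 1189 ≡ 1 (mod 4), so (73/1189) = +(1189/73).
Reduce top mod 73: now compute (21/73).
Reciprocity: 21 ≡ 1 and 73 ≡ 1 (mod 4), so (21/73) = +(73/21).
Reduce top mod 21: now compute (10/21).
Pull out 2: since 21 ≡ 5 (mod 8), (2/21) = -1.
Reciprocity: 5 ≡ 1 and 21 ≡ 1 (mod 4), so (5/21) = +(21/5).
Reduce top mod 5: now compute (1/5).
Reached (1/5) = 1. Collecting the sign flips along the way, the symbol is -1.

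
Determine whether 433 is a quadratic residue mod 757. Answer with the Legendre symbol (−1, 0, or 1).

1

Euler's criterion: (433/757) ≡ 433^378 (mod 757).
433^2 ≡ 510 (mod 757)
433^4 ≡ 449 (mod 757)
433^8 ≡ 239 (mod 757)
433^16 ≡ 346 (mod 757)
433^32 ≡ 110 (mod 757)
433^64 ≡ 745 (mod 757)
433^128 ≡ 144 (mod 757)
433^256 ≡ 297 (mod 757)
433^378 = 433^(256+64+32+16+8+2) ≡ 1 (mod 757).
Result is 1, so (433/757) = 1.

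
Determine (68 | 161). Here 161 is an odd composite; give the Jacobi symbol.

Pull out 2^2: since 161 ≡ 1 (mod 8), (2/161) = +1, so (2/161)^2 = +1.
Reciprocity: 17 ≡ 1 and 161 ≡ 1 (mod 4), so (17/161) = +(161/17).
Reduce top mod 17: now compute (8/17).
Pull out 2^3: since 17 ≡ 1 (mod 8), (2/17) = +1, so (2/17)^3 = +1.
Reached (1/17) = 1. Collecting the sign flips along the way, the symbol is +1.

1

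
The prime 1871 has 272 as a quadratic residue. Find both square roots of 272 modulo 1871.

297, 1574

Since 1871 ≡ 3 (mod 4), a square root of 272 is 272^((1871+1)/4) = 272^468 mod 1871.
Repeated squaring: 272^2≡1015, 272^4≡1175, 272^8≡1698, 272^16≡1864, 272^32≡49, 272^64≡530, 272^128≡250, 272^256≡757 (mod 1871).
272^468 = 272^(256+128+64+16+4) ≡ 1574 (mod 1871).
Check: 1574² = 2477476 ≡ 272 (mod 1871). The two roots are 297 and 1574.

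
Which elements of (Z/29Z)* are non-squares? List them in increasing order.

Square k = 1,…,14 (k and 29−k give the same square):
1²=1, 2²=4, 3²=9, 4²=16, 5²=25, 6²≡7, 7²≡20, 8²≡6, 9²≡23, 10²≡13, 11²≡5, 12²≡28, 13²≡24, 14²≡22 (mod 29).
The residues are {1, 4, 5, 6, 7, 9, 13, 16, 20, 22, 23, 24, 25, 28}; the non-residues are the remaining 14 nonzero classes.

2 3 8 10 11 12 14 15 17 18 19 21 26 27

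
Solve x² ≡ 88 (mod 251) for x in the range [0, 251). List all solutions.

Since 251 ≡ 3 (mod 4), a square root of 88 is 88^((251+1)/4) = 88^63 mod 251.
Repeated squaring: 88^2≡214, 88^4≡114, 88^8≡195, 88^16≡124, 88^32≡65 (mod 251).
88^63 = 88^(32+16+8+4+2+1) ≡ 222 (mod 251).
Check: 222² = 49284 ≡ 88 (mod 251). The two roots are 29 and 222.

29, 222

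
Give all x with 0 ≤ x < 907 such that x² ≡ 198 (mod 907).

Since 907 ≡ 3 (mod 4), a square root of 198 is 198^((907+1)/4) = 198^227 mod 907.
Repeated squaring: 198^2≡203, 198^4≡394, 198^8≡139, 198^16≡274, 198^32≡702, 198^64≡303, 198^128≡202 (mod 907).
198^227 = 198^(128+64+32+2+1) ≡ 533 (mod 907).
Check: 533² = 284089 ≡ 198 (mod 907). The two roots are 374 and 533.

374, 533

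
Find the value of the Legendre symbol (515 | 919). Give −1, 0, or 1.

Euler's criterion: (515/919) ≡ 515^459 (mod 919).
515^2 ≡ 553 (mod 919)
515^4 ≡ 701 (mod 919)
515^8 ≡ 655 (mod 919)
515^16 ≡ 771 (mod 919)
515^32 ≡ 767 (mod 919)
515^64 ≡ 129 (mod 919)
515^128 ≡ 99 (mod 919)
515^256 ≡ 611 (mod 919)
515^459 = 515^(256+128+64+8+2+1) ≡ 1 (mod 919).
Result is 1, so (515/919) = 1.

1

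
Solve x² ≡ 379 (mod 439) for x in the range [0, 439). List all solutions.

Since 439 ≡ 3 (mod 4), a square root of 379 is 379^((439+1)/4) = 379^110 mod 439.
Repeated squaring: 379^2≡88, 379^4≡281, 379^8≡380, 379^16≡408, 379^32≡83, 379^64≡304 (mod 439).
379^110 = 379^(64+32+8+4+2) ≡ 91 (mod 439).
Check: 91² = 8281 ≡ 379 (mod 439). The two roots are 91 and 348.

91, 348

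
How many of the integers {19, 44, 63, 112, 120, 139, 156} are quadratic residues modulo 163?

(19/163) = -1 → non-residue.
(44/163) = -1 → non-residue.
(63/163) = -1 → non-residue.
(112/163) = -1 → non-residue.
(120/163) = -1 → non-residue.
(139/163) = -1 → non-residue.
(156/163) = +1 → QR.
Total quadratic residues among the 7: 1.

1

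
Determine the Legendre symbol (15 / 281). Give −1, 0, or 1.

Reciprocity: 15 ≡ 3 and 281 ≡ 1 (mod 4), so (15/281) = +(281/15).
Reduce top mod 15: now compute (11/15).
Reciprocity: 11 ≡ 3 and 15 ≡ 3 (mod 4), so (11/15) = −(15/11).
Reduce top mod 11: now compute (4/11).
Pull out 2^2: since 11 ≡ 3 (mod 8), (2/11) = -1, so (2/11)^2 = +1.
Reached (1/11) = 1. Collecting the sign flips along the way, the symbol is -1.

-1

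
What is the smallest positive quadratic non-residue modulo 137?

(2/137) = +1, so 2 is a residue.
(3/137) = −1, so 3 is the smallest positive non-residue mod 137.

3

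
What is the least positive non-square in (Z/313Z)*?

5

(2/313) = +1, so 2 is a residue.
(3/313) = +1, so 3 is a residue.
(4/313) = +1, so 4 is a residue.
(5/313) = −1, so 5 is the smallest positive non-residue mod 313.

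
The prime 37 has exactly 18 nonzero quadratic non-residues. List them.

Square k = 1,…,18 (k and 37−k give the same square):
1²=1, 2²=4, 3²=9, 4²=16, 5²=25, 6²=36, 7²≡12, 8²≡27, 9²≡7, 10²≡26, 11²≡10, 12²≡33, 13²≡21, 14²≡11, 15²≡3, 16²≡34, 17²≡30, 18²≡28 (mod 37).
The residues are {1, 3, 4, 7, 9, 10, 11, 12, 16, 21, 25, 26, 27, 28, 30, 33, 34, 36}; the non-residues are the remaining 18 nonzero classes.

2, 5, 6, 8, 13, 14, 15, 17, 18, 19, 20, 22, 23, 24, 29, 31, 32, 35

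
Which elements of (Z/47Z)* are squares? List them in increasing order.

Square k = 1,…,23 (k and 47−k give the same square):
1²=1, 2²=4, 3²=9, 4²=16, 5²=25, 6²=36, 7²≡2, 8²≡17, 9²≡34, 10²≡6, 11²≡27, 12²≡3, 13²≡28, 14²≡8, 15²≡37, 16²≡21, 17²≡7, 18²≡42, 19²≡32, 20²≡24, 21²≡18, 22²≡14, 23²≡12 (mod 47).
So the quadratic residues mod 47 are {1, 2, 3, 4, 6, 7, 8, 9, 12, 14, 16, 17, 18, 21, 24, 25, 27, 28, 32, 34, 36, 37, 42}.

1, 2, 3, 4, 6, 7, 8, 9, 12, 14, 16, 17, 18, 21, 24, 25, 27, 28, 32, 34, 36, 37, 42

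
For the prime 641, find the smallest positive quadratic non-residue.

3

(2/641) = +1, so 2 is a residue.
(3/641) = −1, so 3 is the smallest positive non-residue mod 641.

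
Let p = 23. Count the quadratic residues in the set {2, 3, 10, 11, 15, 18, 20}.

(2/23) = +1 → QR.
(3/23) = +1 → QR.
(10/23) = -1 → non-residue.
(11/23) = -1 → non-residue.
(15/23) = -1 → non-residue.
(18/23) = +1 → QR.
(20/23) = -1 → non-residue.
Total quadratic residues among the 7: 3.

3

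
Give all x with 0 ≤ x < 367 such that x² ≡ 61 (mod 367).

Since 367 ≡ 3 (mod 4), a square root of 61 is 61^((367+1)/4) = 61^92 mod 367.
Repeated squaring: 61^2≡51, 61^4≡32, 61^8≡290, 61^16≡57, 61^32≡313, 61^64≡347 (mod 367).
61^92 = 61^(64+16+8+4) ≡ 309 (mod 367).
Check: 309² = 95481 ≡ 61 (mod 367). The two roots are 58 and 309.

58, 309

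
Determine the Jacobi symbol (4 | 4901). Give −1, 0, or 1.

1

Pull out 2^2: since 4901 ≡ 5 (mod 8), (2/4901) = -1, so (2/4901)^2 = +1.
Reached (1/4901) = 1. Collecting the sign flips along the way, the symbol is +1.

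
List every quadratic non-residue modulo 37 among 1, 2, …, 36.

2,5,6,8,13,14,15,17,18,19,20,22,23,24,29,31,32,35

Square k = 1,…,18 (k and 37−k give the same square):
1²=1, 2²=4, 3²=9, 4²=16, 5²=25, 6²=36, 7²≡12, 8²≡27, 9²≡7, 10²≡26, 11²≡10, 12²≡33, 13²≡21, 14²≡11, 15²≡3, 16²≡34, 17²≡30, 18²≡28 (mod 37).
The residues are {1, 3, 4, 7, 9, 10, 11, 12, 16, 21, 25, 26, 27, 28, 30, 33, 34, 36}; the non-residues are the remaining 18 nonzero classes.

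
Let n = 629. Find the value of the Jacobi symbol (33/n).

1

Reciprocity: 33 ≡ 1 and 629 ≡ 1 (mod 4), so (33/629) = +(629/33).
Reduce top mod 33: now compute (2/33).
Pull out 2: since 33 ≡ 1 (mod 8), (2/33) = +1.
Reached (1/33) = 1. Collecting the sign flips along the way, the symbol is +1.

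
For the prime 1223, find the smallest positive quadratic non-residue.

5

(2/1223) = +1, so 2 is a residue.
(3/1223) = +1, so 3 is a residue.
(4/1223) = +1, so 4 is a residue.
(5/1223) = −1, so 5 is the smallest positive non-residue mod 1223.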